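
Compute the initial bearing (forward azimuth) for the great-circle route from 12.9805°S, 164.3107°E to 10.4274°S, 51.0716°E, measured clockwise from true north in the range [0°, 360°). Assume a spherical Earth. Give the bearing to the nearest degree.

Δλ = 51.0716 − 164.3107 = -113.2391°.
θ = atan2( sin Δλ · cos φ₂ , cos φ₁ · sin φ₂ − sin φ₁ · cos φ₂ · cos Δλ )
  = atan2(-0.90369, -0.26353) = -106.257° → normalised to [0°, 360°): 253.743°.

254°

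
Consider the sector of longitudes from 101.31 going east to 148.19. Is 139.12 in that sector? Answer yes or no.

Yes

Band width going east from +101.31° to +148.19°: ((148.19 − 101.31) mod 360) = 46.88°.
Offset of +139.12° east of the west edge: ((139.12 − 101.31) mod 360) = 37.81°.
37.81° ≤ 46.88° ⇒ inside.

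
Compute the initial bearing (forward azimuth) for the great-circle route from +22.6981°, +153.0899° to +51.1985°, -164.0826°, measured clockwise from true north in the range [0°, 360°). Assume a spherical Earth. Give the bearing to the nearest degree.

38°

Δλ = -164.0826 − 153.0899 = -317.1725°; wrapped into (−180°, 180°]: 42.8275°.
θ = atan2( sin Δλ · cos φ₂ , cos φ₁ · sin φ₂ − sin φ₁ · cos φ₂ · cos Δλ )
  = atan2(0.42597, 0.54163) = 38.184° → normalised to [0°, 360°): 38.184°.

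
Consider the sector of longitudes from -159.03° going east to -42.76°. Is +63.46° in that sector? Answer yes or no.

Band width going east from -159.03° to -42.76°: ((-42.76 − -159.03) mod 360) = 116.27°.
Offset of +63.46° east of the west edge: ((63.46 − -159.03) mod 360) = 222.49°.
222.49° > 116.27° ⇒ outside.

No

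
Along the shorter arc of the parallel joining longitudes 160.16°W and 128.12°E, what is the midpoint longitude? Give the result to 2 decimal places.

163.98°E

Signed shortest Δλ from -160.16° to +128.12° is -71.72°.
Midpoint longitude = -160.16° + (-71.72°)/2 = -160.16° − 35.86° = -196.02°.
Normalise into (−180°, 180°]: +163.98°.
(The naïve average (-160.16 + +128.12)/2 = -16.02° is on the wrong side of the globe.)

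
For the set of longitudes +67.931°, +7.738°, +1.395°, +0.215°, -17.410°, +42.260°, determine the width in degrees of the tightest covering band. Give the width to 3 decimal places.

85.341°

Sort the longitudes: -17.410°, +0.215°, +1.395°, +7.738°, +42.260°, +67.931°.
Eastward gaps between consecutive values (wrapping around): 17.625°, 1.180°, 6.343°, 34.522°, 25.671°, 274.659°.
Largest gap = 274.659° ⇒ minimal covering band is its complement: 360° − 274.659° = 85.341°.
Band runs from -17.410° eastward to +67.931°.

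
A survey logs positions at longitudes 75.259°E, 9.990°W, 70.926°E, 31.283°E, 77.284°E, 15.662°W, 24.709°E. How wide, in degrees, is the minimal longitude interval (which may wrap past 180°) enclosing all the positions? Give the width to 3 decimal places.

92.946°

Sort the longitudes: -15.662°, -9.990°, +24.709°, +31.283°, +70.926°, +75.259°, +77.284°.
Eastward gaps between consecutive values (wrapping around): 5.672°, 34.699°, 6.574°, 39.643°, 4.333°, 2.025°, 267.054°.
Largest gap = 267.054° ⇒ minimal covering band is its complement: 360° − 267.054° = 92.946°.
Band runs from -15.662° eastward to +77.284°.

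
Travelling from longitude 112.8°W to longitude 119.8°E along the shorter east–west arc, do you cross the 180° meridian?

Naïve |119.8 − -112.8| = 232.6° > 180°, so the shorter arc goes the other way round — across 180°.
Signed shortest Δλ = ((119.8 − -112.8 + 180) mod 360) − 180 = -127.4°.
Going west by 127.4° from -112.8° passes through 180° before reaching +119.8°.

Yes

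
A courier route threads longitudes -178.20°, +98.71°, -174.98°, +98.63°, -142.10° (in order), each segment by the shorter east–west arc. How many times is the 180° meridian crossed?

4

Leg 1: -178.20° → +98.71°, shortest Δλ = -83.09° (west) — crosses 180°.
Leg 2: +98.71° → -174.98°, shortest Δλ = 86.31° (east) — crosses 180°.
Leg 3: -174.98° → +98.63°, shortest Δλ = -86.39° (west) — crosses 180°.
Leg 4: +98.63° → -142.10°, shortest Δλ = 119.27° (east) — crosses 180°.
Total crossings: 4.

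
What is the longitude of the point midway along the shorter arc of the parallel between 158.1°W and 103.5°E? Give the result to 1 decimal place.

152.7°E

Signed shortest Δλ from -158.1° to +103.5° is -98.4°.
Midpoint longitude = -158.1° + (-98.4°)/2 = -158.1° − 49.2° = -207.3°.
Normalise into (−180°, 180°]: +152.7°.
(The naïve average (-158.1 + +103.5)/2 = -27.3° is on the wrong side of the globe.)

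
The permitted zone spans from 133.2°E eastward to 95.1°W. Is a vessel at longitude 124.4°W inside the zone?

Yes

Band width going east from +133.2° to -95.1°: ((-95.1 − 133.2) mod 360) = 131.7°.
Offset of -124.4° east of the west edge: ((-124.4 − 133.2) mod 360) = 102.4°.
102.4° ≤ 131.7° ⇒ inside.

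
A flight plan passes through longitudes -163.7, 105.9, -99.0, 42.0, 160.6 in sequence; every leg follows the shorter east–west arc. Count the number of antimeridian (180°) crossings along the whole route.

Leg 1: -163.7° → +105.9°, shortest Δλ = -90.4° (west) — crosses 180°.
Leg 2: +105.9° → -99.0°, shortest Δλ = 155.1° (east) — crosses 180°.
Leg 3: -99.0° → +42.0°, shortest Δλ = 141.0° (east) — does not cross 180°.
Leg 4: +42.0° → +160.6°, shortest Δλ = 118.6° (east) — does not cross 180°.
Total crossings: 2.

2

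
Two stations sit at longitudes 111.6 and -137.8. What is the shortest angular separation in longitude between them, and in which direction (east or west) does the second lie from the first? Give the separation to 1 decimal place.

Raw difference: -137.8 − 111.6 = -249.4°.
Normalise into (−180°, 180°]: -249.4° + 360° = 110.6°.
Positive ⇒ the second point lies to the east; separation 110.6°.

110.6° east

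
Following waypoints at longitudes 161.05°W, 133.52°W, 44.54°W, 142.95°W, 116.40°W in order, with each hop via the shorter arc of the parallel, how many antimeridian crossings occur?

Leg 1: -161.05° → -133.52°, shortest Δλ = 27.53° (east) — does not cross 180°.
Leg 2: -133.52° → -44.54°, shortest Δλ = 88.98° (east) — does not cross 180°.
Leg 3: -44.54° → -142.95°, shortest Δλ = -98.41° (west) — does not cross 180°.
Leg 4: -142.95° → -116.40°, shortest Δλ = 26.55° (east) — does not cross 180°.
Total crossings: 0.

0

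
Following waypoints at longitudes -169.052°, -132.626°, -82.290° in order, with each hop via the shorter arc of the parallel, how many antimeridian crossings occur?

0

Leg 1: -169.052° → -132.626°, shortest Δλ = 36.426° (east) — does not cross 180°.
Leg 2: -132.626° → -82.290°, shortest Δλ = 50.336° (east) — does not cross 180°.
Total crossings: 0.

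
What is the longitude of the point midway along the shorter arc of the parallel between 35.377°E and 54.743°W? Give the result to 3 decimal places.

9.683°W

Signed shortest Δλ from +35.377° to -54.743° is -90.120°.
Midpoint longitude = +35.377° + (-90.120°)/2 = +35.377° − 45.060° = -9.683°.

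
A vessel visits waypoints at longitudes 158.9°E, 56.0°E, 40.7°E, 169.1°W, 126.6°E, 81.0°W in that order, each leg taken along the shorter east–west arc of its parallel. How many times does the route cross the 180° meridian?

Leg 1: +158.9° → +56.0°, shortest Δλ = -102.9° (west) — does not cross 180°.
Leg 2: +56.0° → +40.7°, shortest Δλ = -15.3° (west) — does not cross 180°.
Leg 3: +40.7° → -169.1°, shortest Δλ = 150.2° (east) — crosses 180°.
Leg 4: -169.1° → +126.6°, shortest Δλ = -64.3° (west) — crosses 180°.
Leg 5: +126.6° → -81.0°, shortest Δλ = 152.4° (east) — crosses 180°.
Total crossings: 3.

3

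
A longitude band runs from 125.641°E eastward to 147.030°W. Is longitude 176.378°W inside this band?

Yes

Band width going east from +125.641° to -147.030°: ((-147.030 − 125.641) mod 360) = 87.329°.
Offset of -176.378° east of the west edge: ((-176.378 − 125.641) mod 360) = 57.981°.
57.981° ≤ 87.329° ⇒ inside.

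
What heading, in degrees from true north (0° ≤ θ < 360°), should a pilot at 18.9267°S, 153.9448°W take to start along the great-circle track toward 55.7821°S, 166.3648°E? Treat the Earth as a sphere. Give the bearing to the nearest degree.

209°

Δλ = 166.3648 − -153.9448 = 320.3096°; wrapped into (−180°, 180°]: -39.6904°.
θ = atan2( sin Δλ · cos φ₂ , cos φ₁ · sin φ₂ − sin φ₁ · cos φ₂ · cos Δλ )
  = atan2(-0.35913, -0.64184) = -150.771° → normalised to [0°, 360°): 209.229°.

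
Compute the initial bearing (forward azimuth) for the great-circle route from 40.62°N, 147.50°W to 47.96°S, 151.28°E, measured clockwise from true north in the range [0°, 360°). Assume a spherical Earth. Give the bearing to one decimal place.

Δλ = 151.28 − -147.50 = 298.78°; wrapped into (−180°, 180°]: -61.22°.
θ = atan2( sin Δλ · cos φ₂ , cos φ₁ · sin φ₂ − sin φ₁ · cos φ₂ · cos Δλ )
  = atan2(-0.58693, -0.77362) = -142.813° → normalised to [0°, 360°): 217.187°.

217.2°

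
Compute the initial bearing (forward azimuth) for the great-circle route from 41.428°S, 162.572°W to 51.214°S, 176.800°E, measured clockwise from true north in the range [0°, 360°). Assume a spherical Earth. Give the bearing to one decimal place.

228.3°

Δλ = 176.800 − -162.572 = 339.372°; wrapped into (−180°, 180°]: -20.628°.
θ = atan2( sin Δλ · cos φ₂ , cos φ₁ · sin φ₂ − sin φ₁ · cos φ₂ · cos Δλ )
  = atan2(-0.22068, -0.19654) = -131.688° → normalised to [0°, 360°): 228.312°.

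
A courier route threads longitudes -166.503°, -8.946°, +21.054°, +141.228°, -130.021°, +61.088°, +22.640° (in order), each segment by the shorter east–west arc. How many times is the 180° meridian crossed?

2

Leg 1: -166.503° → -8.946°, shortest Δλ = 157.557° (east) — does not cross 180°.
Leg 2: -8.946° → +21.054°, shortest Δλ = 30.0° (east) — does not cross 180°.
Leg 3: +21.054° → +141.228°, shortest Δλ = 120.174° (east) — does not cross 180°.
Leg 4: +141.228° → -130.021°, shortest Δλ = 88.751° (east) — crosses 180°.
Leg 5: -130.021° → +61.088°, shortest Δλ = -168.891° (west) — crosses 180°.
Leg 6: +61.088° → +22.640°, shortest Δλ = -38.448° (west) — does not cross 180°.
Total crossings: 2.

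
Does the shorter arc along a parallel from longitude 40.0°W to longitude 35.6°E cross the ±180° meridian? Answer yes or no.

No

Signed shortest Δλ = ((35.6 − -40.0 + 180) mod 360) − 180 = 75.6°.
Going east by 75.6° from -40.0° reaches +35.6° without touching 180°.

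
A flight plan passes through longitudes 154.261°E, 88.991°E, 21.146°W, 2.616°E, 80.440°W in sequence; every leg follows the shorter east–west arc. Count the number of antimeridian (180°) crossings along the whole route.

0

Leg 1: +154.261° → +88.991°, shortest Δλ = -65.27° (west) — does not cross 180°.
Leg 2: +88.991° → -21.146°, shortest Δλ = -110.137° (west) — does not cross 180°.
Leg 3: -21.146° → +2.616°, shortest Δλ = 23.762° (east) — does not cross 180°.
Leg 4: +2.616° → -80.440°, shortest Δλ = -83.056° (west) — does not cross 180°.
Total crossings: 0.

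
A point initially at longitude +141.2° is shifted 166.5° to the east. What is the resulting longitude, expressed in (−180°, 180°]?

-52.3°

Start at +141.2°; shift +166.5° → +307.7°.
+307.7° lies outside (−180°, 180°]; subtract 360° → -52.3°.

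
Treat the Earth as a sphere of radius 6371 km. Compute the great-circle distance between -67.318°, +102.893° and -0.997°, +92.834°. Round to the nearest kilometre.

7416 km

Δλ = 92.834 − 102.893 = -10.059°.
Δφ = -0.997 − -67.318 = 66.321°.
a = sin²(Δφ/2) + cos φ₁ · cos φ₂ · sin²(Δλ/2) = 0.302157.
c = 2·atan2(√a, √(1−a)) = 1.16398 rad → d = 6371·c ≈ 7415.73 km.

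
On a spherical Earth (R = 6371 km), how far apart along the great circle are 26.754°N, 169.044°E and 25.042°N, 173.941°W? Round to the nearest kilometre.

Δλ = -173.941 − 169.044 = -342.985°; wrapped into (−180°, 180°]: 17.015°.
Δφ = 25.042 − 26.754 = -1.712°.
a = sin²(Δφ/2) + cos φ₁ · cos φ₂ · sin²(Δλ/2) = 0.017929.
c = 2·atan2(√a, √(1−a)) = 0.26861 rad → d = 6371·c ≈ 1711.29 km.

1711 km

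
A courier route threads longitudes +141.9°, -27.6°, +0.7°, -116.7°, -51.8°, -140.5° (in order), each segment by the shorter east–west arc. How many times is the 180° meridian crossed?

Leg 1: +141.9° → -27.6°, shortest Δλ = -169.5° (west) — does not cross 180°.
Leg 2: -27.6° → +0.7°, shortest Δλ = 28.3° (east) — does not cross 180°.
Leg 3: +0.7° → -116.7°, shortest Δλ = -117.4° (west) — does not cross 180°.
Leg 4: -116.7° → -51.8°, shortest Δλ = 64.9° (east) — does not cross 180°.
Leg 5: -51.8° → -140.5°, shortest Δλ = -88.7° (west) — does not cross 180°.
Total crossings: 0.

0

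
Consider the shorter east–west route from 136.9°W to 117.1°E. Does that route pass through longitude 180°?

Naïve |117.1 − -136.9| = 254.0° > 180°, so the shorter arc goes the other way round — across 180°.
Signed shortest Δλ = ((117.1 − -136.9 + 180) mod 360) − 180 = -106.0°.
Going west by 106.0° from -136.9° passes through 180° before reaching +117.1°.

Yes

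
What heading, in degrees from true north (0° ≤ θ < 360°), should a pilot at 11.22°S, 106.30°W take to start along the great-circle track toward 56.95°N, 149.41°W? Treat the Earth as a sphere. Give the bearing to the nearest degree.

Δλ = -149.41 − -106.30 = -43.11°.
θ = atan2( sin Δλ · cos φ₂ , cos φ₁ · sin φ₂ − sin φ₁ · cos φ₂ · cos Δλ )
  = atan2(-0.37271, 0.89964) = -22.503° → normalised to [0°, 360°): 337.497°.

337°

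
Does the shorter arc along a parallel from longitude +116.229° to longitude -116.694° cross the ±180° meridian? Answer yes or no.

Naïve |-116.694 − 116.229| = 232.923° > 180°, so the shorter arc goes the other way round — across 180°.
Signed shortest Δλ = ((-116.694 − 116.229 + 180) mod 360) − 180 = 127.077°.
Going east by 127.077° from +116.229° passes through 180° before reaching -116.694°.

Yes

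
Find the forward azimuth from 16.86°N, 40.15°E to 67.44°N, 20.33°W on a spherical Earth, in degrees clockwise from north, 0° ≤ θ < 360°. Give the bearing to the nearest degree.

338°

Δλ = -20.33 − 40.15 = -60.48°.
θ = atan2( sin Δλ · cos φ₂ , cos φ₁ · sin φ₂ − sin φ₁ · cos φ₂ · cos Δλ )
  = atan2(-0.33385, 0.82896) = -21.936° → normalised to [0°, 360°): 338.064°.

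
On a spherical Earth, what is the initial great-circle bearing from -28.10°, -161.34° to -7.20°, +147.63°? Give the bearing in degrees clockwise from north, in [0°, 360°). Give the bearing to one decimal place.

Δλ = 147.63 − -161.34 = 308.97°; wrapped into (−180°, 180°]: -51.03°.
θ = atan2( sin Δλ · cos φ₂ , cos φ₁ · sin φ₂ − sin φ₁ · cos φ₂ · cos Δλ )
  = atan2(-0.77134, 0.18333) = -76.630° → normalised to [0°, 360°): 283.370°.

283.4°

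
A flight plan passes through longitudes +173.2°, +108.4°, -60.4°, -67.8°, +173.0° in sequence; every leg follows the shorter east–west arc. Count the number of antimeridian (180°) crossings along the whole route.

Leg 1: +173.2° → +108.4°, shortest Δλ = -64.8° (west) — does not cross 180°.
Leg 2: +108.4° → -60.4°, shortest Δλ = -168.8° (west) — does not cross 180°.
Leg 3: -60.4° → -67.8°, shortest Δλ = -7.4° (west) — does not cross 180°.
Leg 4: -67.8° → +173.0°, shortest Δλ = -119.2° (west) — crosses 180°.
Total crossings: 1.

1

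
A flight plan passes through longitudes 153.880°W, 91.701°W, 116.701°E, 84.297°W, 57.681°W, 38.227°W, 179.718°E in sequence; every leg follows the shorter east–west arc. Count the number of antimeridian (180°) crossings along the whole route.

3

Leg 1: -153.880° → -91.701°, shortest Δλ = 62.179° (east) — does not cross 180°.
Leg 2: -91.701° → +116.701°, shortest Δλ = -151.598° (west) — crosses 180°.
Leg 3: +116.701° → -84.297°, shortest Δλ = 159.002° (east) — crosses 180°.
Leg 4: -84.297° → -57.681°, shortest Δλ = 26.616° (east) — does not cross 180°.
Leg 5: -57.681° → -38.227°, shortest Δλ = 19.454° (east) — does not cross 180°.
Leg 6: -38.227° → +179.718°, shortest Δλ = -142.055° (west) — crosses 180°.
Total crossings: 3.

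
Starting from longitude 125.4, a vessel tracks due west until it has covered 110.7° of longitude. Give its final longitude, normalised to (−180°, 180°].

Start at +125.4°; shift −110.7° → +14.7°.
+14.7° already lies in (−180°, 180°].

+14.7°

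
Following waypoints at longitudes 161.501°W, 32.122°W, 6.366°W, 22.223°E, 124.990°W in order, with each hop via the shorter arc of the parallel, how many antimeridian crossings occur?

0

Leg 1: -161.501° → -32.122°, shortest Δλ = 129.379° (east) — does not cross 180°.
Leg 2: -32.122° → -6.366°, shortest Δλ = 25.756° (east) — does not cross 180°.
Leg 3: -6.366° → +22.223°, shortest Δλ = 28.589° (east) — does not cross 180°.
Leg 4: +22.223° → -124.990°, shortest Δλ = -147.213° (west) — does not cross 180°.
Total crossings: 0.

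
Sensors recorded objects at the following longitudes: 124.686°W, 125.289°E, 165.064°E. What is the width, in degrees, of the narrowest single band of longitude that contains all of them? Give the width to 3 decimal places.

Sort the longitudes: -124.686°, +125.289°, +165.064°.
Eastward gaps between consecutive values (wrapping around): 249.975°, 39.775°, 70.250°.
Largest gap = 249.975° ⇒ minimal covering band is its complement: 360° − 249.975° = 110.025°.
Band runs from +125.289° eastward to -124.686°, crossing the antimeridian.

110.025°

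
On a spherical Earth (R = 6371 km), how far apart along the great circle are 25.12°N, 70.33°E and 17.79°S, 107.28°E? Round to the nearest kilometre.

6226 km

Δλ = 107.28 − 70.33 = 36.95°.
Δφ = -17.79 − 25.12 = -42.91°.
a = sin²(Δφ/2) + cos φ₁ · cos φ₂ · sin²(Δλ/2) = 0.220362.
c = 2·atan2(√a, √(1−a)) = 0.97729 rad → d = 6371·c ≈ 6226.28 km.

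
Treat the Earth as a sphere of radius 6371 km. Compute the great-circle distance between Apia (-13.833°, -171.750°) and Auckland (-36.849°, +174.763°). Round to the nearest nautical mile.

1560 nmi

Δλ = 174.763 − -171.750 = 346.513°; wrapped into (−180°, 180°]: -13.487°.
Δφ = -36.849 − -13.833 = -23.016°.
a = sin²(Δφ/2) + cos φ₁ · cos φ₂ · sin²(Δλ/2) = 0.050516.
c = 2·atan2(√a, √(1−a)) = 0.45339 rad → d = 6371·c ≈ 2888.54 km ≈ 1559.69 nmi.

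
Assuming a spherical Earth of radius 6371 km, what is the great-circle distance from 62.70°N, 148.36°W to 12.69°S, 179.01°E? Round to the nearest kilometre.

8844 km

Δλ = 179.01 − -148.36 = 327.37°; wrapped into (−180°, 180°]: -32.63°.
Δφ = -12.69 − 62.70 = -75.39°.
a = sin²(Δφ/2) + cos φ₁ · cos φ₂ · sin²(Δλ/2) = 0.409191.
c = 2·atan2(√a, √(1−a)) = 1.38816 rad → d = 6371·c ≈ 8844.00 km.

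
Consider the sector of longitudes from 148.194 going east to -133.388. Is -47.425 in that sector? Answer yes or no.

No

Band width going east from +148.194° to -133.388°: ((-133.388 − 148.194) mod 360) = 78.418°.
Offset of -47.425° east of the west edge: ((-47.425 − 148.194) mod 360) = 164.381°.
164.381° > 78.418° ⇒ outside.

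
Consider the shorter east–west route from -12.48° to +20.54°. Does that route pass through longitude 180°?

No

Signed shortest Δλ = ((20.54 − -12.48 + 180) mod 360) − 180 = 33.02°.
Going east by 33.02° from -12.48° reaches +20.54° without touching 180°.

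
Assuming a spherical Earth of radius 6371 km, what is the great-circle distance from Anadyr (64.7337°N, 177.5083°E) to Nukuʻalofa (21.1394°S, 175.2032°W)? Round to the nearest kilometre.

Δλ = -175.2032 − 177.5083 = -352.7115°; wrapped into (−180°, 180°]: 7.2885°.
Δφ = -21.1394 − 64.7337 = -85.8731°.
a = sin²(Δφ/2) + cos φ₁ · cos φ₂ · sin²(Δλ/2) = 0.465625.
c = 2·atan2(√a, √(1−a)) = 1.50199 rad → d = 6371·c ≈ 9569.20 km.

9569 km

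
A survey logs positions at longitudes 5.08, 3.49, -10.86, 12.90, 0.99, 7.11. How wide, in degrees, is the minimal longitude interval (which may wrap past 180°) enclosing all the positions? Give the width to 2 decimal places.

Sort the longitudes: -10.86°, +0.99°, +3.49°, +5.08°, +7.11°, +12.90°.
Eastward gaps between consecutive values (wrapping around): 11.85°, 2.50°, 1.59°, 2.03°, 5.79°, 336.24°.
Largest gap = 336.24° ⇒ minimal covering band is its complement: 360° − 336.24° = 23.76°.
Band runs from -10.86° eastward to +12.90°.

23.76°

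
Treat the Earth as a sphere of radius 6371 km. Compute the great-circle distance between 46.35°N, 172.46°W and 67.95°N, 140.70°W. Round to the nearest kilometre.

Δλ = -140.70 − -172.46 = 31.76°.
Δφ = 67.95 − 46.35 = 21.60°.
a = sin²(Δφ/2) + cos φ₁ · cos φ₂ · sin²(Δλ/2) = 0.054513.
c = 2·atan2(√a, √(1−a)) = 0.47131 rad → d = 6371·c ≈ 3002.72 km.

3003 km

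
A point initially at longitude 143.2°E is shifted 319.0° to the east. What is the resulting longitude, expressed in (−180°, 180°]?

Start at +143.2°; shift +319.0° → +462.2°.
+462.2° lies outside (−180°, 180°]; subtract 360° → +102.2°.

102.2°E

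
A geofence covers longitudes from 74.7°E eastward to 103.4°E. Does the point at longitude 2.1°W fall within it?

No

Band width going east from +74.7° to +103.4°: ((103.4 − 74.7) mod 360) = 28.7°.
Offset of -2.1° east of the west edge: ((-2.1 − 74.7) mod 360) = 283.2°.
283.2° > 28.7° ⇒ outside.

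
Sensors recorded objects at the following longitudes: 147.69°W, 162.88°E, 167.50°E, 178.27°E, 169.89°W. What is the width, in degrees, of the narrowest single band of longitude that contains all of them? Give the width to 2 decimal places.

Sort the longitudes: -169.89°, -147.69°, +162.88°, +167.50°, +178.27°.
Eastward gaps between consecutive values (wrapping around): 22.20°, 310.57°, 4.62°, 10.77°, 11.84°.
Largest gap = 310.57° ⇒ minimal covering band is its complement: 360° − 310.57° = 49.43°.
Band runs from +162.88° eastward to -147.69°, crossing the antimeridian.

49.43°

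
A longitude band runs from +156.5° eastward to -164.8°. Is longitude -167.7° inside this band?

Band width going east from +156.5° to -164.8°: ((-164.8 − 156.5) mod 360) = 38.7°.
Offset of -167.7° east of the west edge: ((-167.7 − 156.5) mod 360) = 35.8°.
35.8° ≤ 38.7° ⇒ inside.

Yes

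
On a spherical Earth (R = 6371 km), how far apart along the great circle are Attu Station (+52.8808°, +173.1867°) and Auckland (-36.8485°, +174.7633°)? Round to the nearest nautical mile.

5388 nmi

Δλ = 174.7633 − 173.1867 = 1.5766°.
Δφ = -36.8485 − 52.8808 = -89.7293°.
a = sin²(Δφ/2) + cos φ₁ · cos φ₂ · sin²(Δλ/2) = 0.497729.
c = 2·atan2(√a, √(1−a)) = 1.56625 rad → d = 6371·c ≈ 9978.61 km ≈ 5388.02 nmi.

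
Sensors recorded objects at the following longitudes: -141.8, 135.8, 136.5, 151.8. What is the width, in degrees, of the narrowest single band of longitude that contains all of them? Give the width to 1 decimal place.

Sort the longitudes: -141.8°, +135.8°, +136.5°, +151.8°.
Eastward gaps between consecutive values (wrapping around): 277.6°, 0.7°, 15.3°, 66.4°.
Largest gap = 277.6° ⇒ minimal covering band is its complement: 360° − 277.6° = 82.4°.
Band runs from +135.8° eastward to -141.8°, crossing the antimeridian.

82.4°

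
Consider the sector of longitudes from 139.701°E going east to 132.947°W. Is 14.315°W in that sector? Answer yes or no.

Band width going east from +139.701° to -132.947°: ((-132.947 − 139.701) mod 360) = 87.352°.
Offset of -14.315° east of the west edge: ((-14.315 − 139.701) mod 360) = 205.984°.
205.984° > 87.352° ⇒ outside.

No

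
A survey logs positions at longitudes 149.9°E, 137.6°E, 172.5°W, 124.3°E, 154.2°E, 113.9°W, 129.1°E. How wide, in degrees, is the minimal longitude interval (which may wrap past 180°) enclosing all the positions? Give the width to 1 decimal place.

121.8°

Sort the longitudes: -172.5°, -113.9°, +124.3°, +129.1°, +137.6°, +149.9°, +154.2°.
Eastward gaps between consecutive values (wrapping around): 58.6°, 238.2°, 4.8°, 8.5°, 12.3°, 4.3°, 33.3°.
Largest gap = 238.2° ⇒ minimal covering band is its complement: 360° − 238.2° = 121.8°.
Band runs from +124.3° eastward to -113.9°, crossing the antimeridian.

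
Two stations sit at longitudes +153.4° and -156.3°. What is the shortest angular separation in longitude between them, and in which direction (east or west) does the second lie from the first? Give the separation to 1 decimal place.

Raw difference: -156.3 − 153.4 = -309.7°.
Normalise into (−180°, 180°]: -309.7° + 360° = 50.3°.
Positive ⇒ the second point lies to the east; separation 50.3°.

50.3° east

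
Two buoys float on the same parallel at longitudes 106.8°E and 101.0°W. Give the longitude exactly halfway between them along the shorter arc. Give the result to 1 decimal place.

177.1°W

Signed shortest Δλ from +106.8° to -101.0° is +152.2°.
Midpoint longitude = +106.8° + (+152.2°)/2 = +106.8° + 76.1° = +182.9°.
Normalise into (−180°, 180°]: -177.1°.
(The naïve average (+106.8 + -101.0)/2 = 2.9° is on the wrong side of the globe.)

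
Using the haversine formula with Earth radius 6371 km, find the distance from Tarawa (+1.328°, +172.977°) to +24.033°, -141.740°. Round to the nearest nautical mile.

Δλ = -141.740 − 172.977 = -314.717°; wrapped into (−180°, 180°]: 45.283°.
Δφ = 24.033 − 1.328 = 22.705°.
a = sin²(Δφ/2) + cos φ₁ · cos φ₂ · sin²(Δλ/2) = 0.174062.
c = 2·atan2(√a, √(1−a)) = 0.86074 rad → d = 6371·c ≈ 5483.77 km ≈ 2961.00 nmi.

2961 nmi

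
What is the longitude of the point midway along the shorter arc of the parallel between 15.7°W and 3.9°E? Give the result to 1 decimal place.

Signed shortest Δλ from -15.7° to +3.9° is +19.6°.
Midpoint longitude = -15.7° + (+19.6°)/2 = -15.7° + 9.8° = -5.9°.

5.9°W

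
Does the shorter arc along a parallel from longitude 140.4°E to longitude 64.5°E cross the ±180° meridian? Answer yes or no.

No

Signed shortest Δλ = ((64.5 − 140.4 + 180) mod 360) − 180 = -75.9°.
Going west by 75.9° from +140.4° reaches +64.5° without touching 180°.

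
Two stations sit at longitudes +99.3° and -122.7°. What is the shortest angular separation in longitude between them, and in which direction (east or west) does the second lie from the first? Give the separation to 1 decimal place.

Raw difference: -122.7 − 99.3 = -222.0°.
Normalise into (−180°, 180°]: -222.0° + 360° = 138.0°.
Positive ⇒ the second point lies to the east; separation 138.0°.

138.0° east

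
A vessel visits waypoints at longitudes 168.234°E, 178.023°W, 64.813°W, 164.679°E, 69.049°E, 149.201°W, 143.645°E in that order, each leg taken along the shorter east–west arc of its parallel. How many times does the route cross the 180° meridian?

Leg 1: +168.234° → -178.023°, shortest Δλ = 13.743° (east) — crosses 180°.
Leg 2: -178.023° → -64.813°, shortest Δλ = 113.21° (east) — does not cross 180°.
Leg 3: -64.813° → +164.679°, shortest Δλ = -130.508° (west) — crosses 180°.
Leg 4: +164.679° → +69.049°, shortest Δλ = -95.63° (west) — does not cross 180°.
Leg 5: +69.049° → -149.201°, shortest Δλ = 141.75° (east) — crosses 180°.
Leg 6: -149.201° → +143.645°, shortest Δλ = -67.154° (west) — crosses 180°.
Total crossings: 4.

4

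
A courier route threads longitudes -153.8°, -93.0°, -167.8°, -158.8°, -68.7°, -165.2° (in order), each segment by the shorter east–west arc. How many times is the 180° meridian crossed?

Leg 1: -153.8° → -93.0°, shortest Δλ = 60.8° (east) — does not cross 180°.
Leg 2: -93.0° → -167.8°, shortest Δλ = -74.8° (west) — does not cross 180°.
Leg 3: -167.8° → -158.8°, shortest Δλ = 9.0° (east) — does not cross 180°.
Leg 4: -158.8° → -68.7°, shortest Δλ = 90.1° (east) — does not cross 180°.
Leg 5: -68.7° → -165.2°, shortest Δλ = -96.5° (west) — does not cross 180°.
Total crossings: 0.

0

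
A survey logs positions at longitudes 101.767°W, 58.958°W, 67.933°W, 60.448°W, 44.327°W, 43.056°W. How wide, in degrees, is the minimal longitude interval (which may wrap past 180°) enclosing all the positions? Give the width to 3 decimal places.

Sort the longitudes: -101.767°, -67.933°, -60.448°, -58.958°, -44.327°, -43.056°.
Eastward gaps between consecutive values (wrapping around): 33.834°, 7.485°, 1.490°, 14.631°, 1.271°, 301.289°.
Largest gap = 301.289° ⇒ minimal covering band is its complement: 360° − 301.289° = 58.711°.
Band runs from -101.767° eastward to -43.056°.

58.711°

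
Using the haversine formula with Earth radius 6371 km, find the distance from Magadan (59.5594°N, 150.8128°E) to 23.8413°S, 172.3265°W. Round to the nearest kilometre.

Δλ = -172.3265 − 150.8128 = -323.1393°; wrapped into (−180°, 180°]: 36.8607°.
Δφ = -23.8413 − 59.5594 = -83.4007°.
a = sin²(Δφ/2) + cos φ₁ · cos φ₂ · sin²(Δλ/2) = 0.488856.
c = 2·atan2(√a, √(1−a)) = 1.54851 rad → d = 6371·c ≈ 9865.54 km.

9866 km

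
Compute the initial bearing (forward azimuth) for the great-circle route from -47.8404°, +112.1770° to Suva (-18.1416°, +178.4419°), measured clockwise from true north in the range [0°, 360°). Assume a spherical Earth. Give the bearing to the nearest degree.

Δλ = 178.4419 − 112.1770 = 66.2649°.
θ = atan2( sin Δλ · cos φ₂ , cos φ₁ · sin φ₂ − sin φ₁ · cos φ₂ · cos Δλ )
  = atan2(0.86991, 0.07455) = 85.102° → normalised to [0°, 360°): 85.102°.

85°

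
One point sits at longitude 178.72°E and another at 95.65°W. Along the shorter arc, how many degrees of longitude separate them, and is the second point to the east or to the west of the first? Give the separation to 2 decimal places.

85.63° east

Raw difference: -95.65 − 178.72 = -274.37°.
Normalise into (−180°, 180°]: -274.37° + 360° = 85.63°.
Positive ⇒ the second point lies to the east; separation 85.63°.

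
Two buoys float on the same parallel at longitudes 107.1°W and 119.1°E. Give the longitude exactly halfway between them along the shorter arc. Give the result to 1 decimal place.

174.0°W

Signed shortest Δλ from -107.1° to +119.1° is -133.8°.
Midpoint longitude = -107.1° + (-133.8°)/2 = -107.1° − 66.9° = -174.0°.
(The naïve average (-107.1 + +119.1)/2 = 6.0° is on the wrong side of the globe.)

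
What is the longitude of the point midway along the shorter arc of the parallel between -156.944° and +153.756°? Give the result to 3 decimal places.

Signed shortest Δλ from -156.944° to +153.756° is -49.300°.
Midpoint longitude = -156.944° + (-49.300°)/2 = -156.944° − 24.650° = -181.594°.
Normalise into (−180°, 180°]: +178.406°.
(The naïve average (-156.944 + +153.756)/2 = -1.594° is on the wrong side of the globe.)

+178.406°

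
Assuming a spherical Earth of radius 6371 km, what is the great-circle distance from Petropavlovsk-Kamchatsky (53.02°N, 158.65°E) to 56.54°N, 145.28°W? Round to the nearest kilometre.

Δλ = -145.28 − 158.65 = -303.93°; wrapped into (−180°, 180°]: 56.07°.
Δφ = 56.54 − 53.02 = 3.52°.
a = sin²(Δφ/2) + cos φ₁ · cos φ₂ · sin²(Δλ/2) = 0.074210.
c = 2·atan2(√a, √(1−a)) = 0.55181 rad → d = 6371·c ≈ 3515.55 km.

3516 km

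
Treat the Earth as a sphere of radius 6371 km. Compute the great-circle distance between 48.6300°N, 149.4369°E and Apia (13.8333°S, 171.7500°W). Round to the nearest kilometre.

7928 km

Δλ = -171.7500 − 149.4369 = -321.1869°; wrapped into (−180°, 180°]: 38.8131°.
Δφ = -13.8333 − 48.6300 = -62.4633°.
a = sin²(Δφ/2) + cos φ₁ · cos φ₂ · sin²(Δλ/2) = 0.339692.
c = 2·atan2(√a, √(1−a)) = 1.24442 rad → d = 6371·c ≈ 7928.18 km.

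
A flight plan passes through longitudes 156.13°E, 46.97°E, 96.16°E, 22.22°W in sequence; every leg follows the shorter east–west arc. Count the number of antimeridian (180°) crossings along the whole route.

Leg 1: +156.13° → +46.97°, shortest Δλ = -109.16° (west) — does not cross 180°.
Leg 2: +46.97° → +96.16°, shortest Δλ = 49.19° (east) — does not cross 180°.
Leg 3: +96.16° → -22.22°, shortest Δλ = -118.38° (west) — does not cross 180°.
Total crossings: 0.

0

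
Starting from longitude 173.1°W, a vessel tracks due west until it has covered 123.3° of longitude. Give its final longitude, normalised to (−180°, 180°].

Start at -173.1°; shift −123.3° → -296.4°.
-296.4° lies outside (−180°, 180°]; add 360° → +63.6°.

63.6°E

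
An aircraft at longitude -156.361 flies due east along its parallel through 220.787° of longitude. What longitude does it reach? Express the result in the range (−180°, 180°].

Start at -156.361°; shift +220.787° → +64.426°.
+64.426° already lies in (−180°, 180°].

+64.426°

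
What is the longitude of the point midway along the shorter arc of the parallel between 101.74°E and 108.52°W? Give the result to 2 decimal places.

176.61°E

Signed shortest Δλ from +101.74° to -108.52° is +149.74°.
Midpoint longitude = +101.74° + (+149.74°)/2 = +101.74° + 74.87° = +176.61°.
(The naïve average (+101.74 + -108.52)/2 = -3.39° is on the wrong side of the globe.)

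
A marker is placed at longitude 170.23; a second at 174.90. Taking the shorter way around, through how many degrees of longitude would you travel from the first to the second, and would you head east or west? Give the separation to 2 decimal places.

4.67° east

Raw difference: 174.90 − 170.23 = 4.67°.
Normalise into (−180°, 180°]: 4.67° stays 4.67°.
Positive ⇒ the second point lies to the east; separation 4.67°.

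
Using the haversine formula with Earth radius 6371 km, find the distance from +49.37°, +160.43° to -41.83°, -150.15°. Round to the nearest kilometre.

11229 km

Δλ = -150.15 − 160.43 = -310.58°; wrapped into (−180°, 180°]: 49.42°.
Δφ = -41.83 − 49.37 = -91.20°.
a = sin²(Δφ/2) + cos φ₁ · cos φ₂ · sin²(Δλ/2) = 0.595259.
c = 2·atan2(√a, √(1−a)) = 1.76249 rad → d = 6371·c ≈ 11228.79 km.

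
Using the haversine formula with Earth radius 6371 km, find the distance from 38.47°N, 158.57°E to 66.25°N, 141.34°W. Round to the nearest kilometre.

Δλ = -141.34 − 158.57 = -299.91°; wrapped into (−180°, 180°]: 60.09°.
Δφ = 66.25 − 38.47 = 27.78°.
a = sin²(Δφ/2) + cos φ₁ · cos φ₂ · sin²(Δλ/2) = 0.136674.
c = 2·atan2(√a, √(1−a)) = 0.75736 rad → d = 6371·c ≈ 4825.14 km.

4825 km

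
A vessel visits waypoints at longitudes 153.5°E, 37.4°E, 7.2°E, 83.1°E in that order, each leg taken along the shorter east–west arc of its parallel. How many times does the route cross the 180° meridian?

0

Leg 1: +153.5° → +37.4°, shortest Δλ = -116.1° (west) — does not cross 180°.
Leg 2: +37.4° → +7.2°, shortest Δλ = -30.2° (west) — does not cross 180°.
Leg 3: +7.2° → +83.1°, shortest Δλ = 75.9° (east) — does not cross 180°.
Total crossings: 0.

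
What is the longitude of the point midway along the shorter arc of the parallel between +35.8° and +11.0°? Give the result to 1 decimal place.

Signed shortest Δλ from +35.8° to +11.0° is -24.8°.
Midpoint longitude = +35.8° + (-24.8°)/2 = +35.8° − 12.4° = +23.4°.

+23.4°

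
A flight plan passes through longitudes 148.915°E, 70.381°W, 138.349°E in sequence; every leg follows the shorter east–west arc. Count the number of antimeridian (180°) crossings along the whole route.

2

Leg 1: +148.915° → -70.381°, shortest Δλ = 140.704° (east) — crosses 180°.
Leg 2: -70.381° → +138.349°, shortest Δλ = -151.27° (west) — crosses 180°.
Total crossings: 2.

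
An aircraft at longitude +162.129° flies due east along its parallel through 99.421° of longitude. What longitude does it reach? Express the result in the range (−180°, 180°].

-98.450°

Start at +162.129°; shift +99.421° → +261.550°.
+261.550° lies outside (−180°, 180°]; subtract 360° → -98.450°.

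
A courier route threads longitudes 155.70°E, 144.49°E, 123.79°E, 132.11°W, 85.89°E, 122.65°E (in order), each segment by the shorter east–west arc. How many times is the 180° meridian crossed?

Leg 1: +155.70° → +144.49°, shortest Δλ = -11.21° (west) — does not cross 180°.
Leg 2: +144.49° → +123.79°, shortest Δλ = -20.7° (west) — does not cross 180°.
Leg 3: +123.79° → -132.11°, shortest Δλ = 104.1° (east) — crosses 180°.
Leg 4: -132.11° → +85.89°, shortest Δλ = -142.0° (west) — crosses 180°.
Leg 5: +85.89° → +122.65°, shortest Δλ = 36.76° (east) — does not cross 180°.
Total crossings: 2.

2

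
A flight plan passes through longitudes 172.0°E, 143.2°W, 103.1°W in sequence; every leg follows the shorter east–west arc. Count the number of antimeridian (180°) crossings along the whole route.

Leg 1: +172.0° → -143.2°, shortest Δλ = 44.8° (east) — crosses 180°.
Leg 2: -143.2° → -103.1°, shortest Δλ = 40.1° (east) — does not cross 180°.
Total crossings: 1.

1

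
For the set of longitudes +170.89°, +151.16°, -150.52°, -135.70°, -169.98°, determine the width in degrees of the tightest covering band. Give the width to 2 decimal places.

73.14°

Sort the longitudes: -169.98°, -150.52°, -135.70°, +151.16°, +170.89°.
Eastward gaps between consecutive values (wrapping around): 19.46°, 14.82°, 286.86°, 19.73°, 19.13°.
Largest gap = 286.86° ⇒ minimal covering band is its complement: 360° − 286.86° = 73.14°.
Band runs from +151.16° eastward to -135.70°, crossing the antimeridian.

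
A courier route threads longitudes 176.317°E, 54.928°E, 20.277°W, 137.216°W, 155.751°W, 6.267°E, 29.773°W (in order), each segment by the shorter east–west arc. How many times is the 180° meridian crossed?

0

Leg 1: +176.317° → +54.928°, shortest Δλ = -121.389° (west) — does not cross 180°.
Leg 2: +54.928° → -20.277°, shortest Δλ = -75.205° (west) — does not cross 180°.
Leg 3: -20.277° → -137.216°, shortest Δλ = -116.939° (west) — does not cross 180°.
Leg 4: -137.216° → -155.751°, shortest Δλ = -18.535° (west) — does not cross 180°.
Leg 5: -155.751° → +6.267°, shortest Δλ = 162.018° (east) — does not cross 180°.
Leg 6: +6.267° → -29.773°, shortest Δλ = -36.04° (west) — does not cross 180°.
Total crossings: 0.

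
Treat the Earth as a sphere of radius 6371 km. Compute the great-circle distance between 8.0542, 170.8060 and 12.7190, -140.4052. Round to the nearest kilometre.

Δλ = -140.4052 − 170.8060 = -311.2112°; wrapped into (−180°, 180°]: 48.7888°.
Δφ = 12.7190 − 8.0542 = 4.6648°.
a = sin²(Δφ/2) + cos φ₁ · cos φ₂ · sin²(Δλ/2) = 0.166411.
c = 2·atan2(√a, √(1−a)) = 0.84038 rad → d = 6371·c ≈ 5354.07 km.

5354 km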